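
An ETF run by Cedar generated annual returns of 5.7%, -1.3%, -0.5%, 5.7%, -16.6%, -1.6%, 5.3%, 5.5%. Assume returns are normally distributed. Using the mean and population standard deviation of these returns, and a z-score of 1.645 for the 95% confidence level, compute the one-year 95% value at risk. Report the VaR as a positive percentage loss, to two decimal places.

μ = (5.7 − 1.3 − 0.5 + 5.7 − 16.6 − 1.6 + 5.3 + 5.5) / 8 = 0.2750%
Σ(r − μ)² = 402.7750; population σ = √(402.7750/8) = 7.0956%
VaR = −(μ − z·σ) = −(0.2750 − 1.645 × 7.0956) = −(-11.3973) = 11.3973%

11.40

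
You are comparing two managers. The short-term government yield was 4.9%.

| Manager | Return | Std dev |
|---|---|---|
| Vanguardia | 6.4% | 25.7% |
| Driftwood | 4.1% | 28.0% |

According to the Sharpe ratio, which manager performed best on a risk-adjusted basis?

Vanguardia

Vanguardia: Sharpe ratio = (6.4% − 4.9%) / 25.7% = 0.058
Driftwood: Sharpe ratio = (4.1% − 4.9%) / 28.0% = -0.029
Highest: Vanguardia (0.058).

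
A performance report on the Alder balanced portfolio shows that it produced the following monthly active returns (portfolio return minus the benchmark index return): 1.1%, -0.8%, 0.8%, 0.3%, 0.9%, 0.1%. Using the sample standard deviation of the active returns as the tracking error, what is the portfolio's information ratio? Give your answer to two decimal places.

μ = (1.1 − 0.8 + 0.8 + 0.3 + 0.9 + 0.1) / 6 = 0.4000%
Σ(r − μ)² = (1.1 − 0.4000)² + (-0.8 − 0.4000)² + … = 2.4400
sample σ = √(2.4400 / 5) = √0.4880 = 0.6986%
IR = μ / tracking error = 0.4000 / 0.6986 = 0.5726

0.57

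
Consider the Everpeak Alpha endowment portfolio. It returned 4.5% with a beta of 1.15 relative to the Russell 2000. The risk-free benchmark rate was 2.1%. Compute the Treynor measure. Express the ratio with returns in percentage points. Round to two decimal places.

Treynor = (Rp − Rf) / β = (4.5% − 2.1%) / 1.15 = 2.40 / 1.15 = 2.0870

2.09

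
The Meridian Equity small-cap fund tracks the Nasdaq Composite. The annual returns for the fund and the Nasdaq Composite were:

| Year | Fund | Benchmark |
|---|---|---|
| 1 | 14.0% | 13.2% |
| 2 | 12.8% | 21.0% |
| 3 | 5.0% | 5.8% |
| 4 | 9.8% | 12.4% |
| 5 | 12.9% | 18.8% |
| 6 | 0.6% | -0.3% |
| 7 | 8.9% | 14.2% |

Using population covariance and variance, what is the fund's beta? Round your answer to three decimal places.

0.603

r̄p = 9.1429%,  r̄m = 12.1571%
Cov = Σ(rp − r̄p)(rm − r̄m) / 7 = 27.8261
Var(rm) = Σ(rm − r̄m)² / 7 = 46.1767
β = Cov / Var = 27.8261 / 46.1767 = 0.6026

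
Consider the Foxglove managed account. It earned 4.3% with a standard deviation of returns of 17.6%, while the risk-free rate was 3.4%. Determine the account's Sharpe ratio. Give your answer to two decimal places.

Sharpe = (Rp − Rf) / σp = (4.3% − 3.4%) / 17.6% = 0.90% / 17.6% = 0.0511

0.05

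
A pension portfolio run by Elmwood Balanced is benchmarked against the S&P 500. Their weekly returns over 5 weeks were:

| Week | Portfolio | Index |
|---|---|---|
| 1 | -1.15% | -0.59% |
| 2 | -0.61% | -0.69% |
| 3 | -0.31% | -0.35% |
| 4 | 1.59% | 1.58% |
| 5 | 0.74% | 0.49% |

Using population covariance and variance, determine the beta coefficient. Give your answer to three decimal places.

1.114

r̄p = 0.0520%,  r̄m = 0.0880%
Cov = Σ(rp − r̄p)(rm − r̄m) / 5 = 0.8120
Var(rm) = Σ(rm − r̄m)² / 5 = 0.7289
β = Cov / Var = 0.8120 / 0.7289 = 1.1140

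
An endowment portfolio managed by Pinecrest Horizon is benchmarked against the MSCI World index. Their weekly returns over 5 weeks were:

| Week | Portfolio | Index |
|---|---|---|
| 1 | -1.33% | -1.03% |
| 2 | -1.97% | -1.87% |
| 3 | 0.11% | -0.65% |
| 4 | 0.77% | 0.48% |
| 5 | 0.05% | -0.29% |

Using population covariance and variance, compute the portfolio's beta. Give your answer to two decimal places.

1.23

r̄p = -0.4740%,  r̄m = -0.6720%
Cov = Σ(rp − r̄p)(rm − r̄m) / 5 = 0.7490
Var(rm) = Σ(rm − r̄m)² / 5 = 0.6074
β = Cov / Var = 0.7490 / 0.6074 = 1.2331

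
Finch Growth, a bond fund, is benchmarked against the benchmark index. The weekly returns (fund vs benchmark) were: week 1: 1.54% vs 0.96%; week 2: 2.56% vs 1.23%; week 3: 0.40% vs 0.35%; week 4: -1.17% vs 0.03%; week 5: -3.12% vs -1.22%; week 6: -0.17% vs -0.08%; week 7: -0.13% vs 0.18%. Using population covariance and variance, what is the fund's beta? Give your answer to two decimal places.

r̄p = -0.0129%,  r̄m = 0.2071%
Cov = Σ(rp − r̄p)(rm − r̄m) / 7 = 1.2210
Var(rm) = Σ(rm − r̄m)² / 7 = 0.5407
β = Cov / Var = 1.2210 / 0.5407 = 2.2582

2.26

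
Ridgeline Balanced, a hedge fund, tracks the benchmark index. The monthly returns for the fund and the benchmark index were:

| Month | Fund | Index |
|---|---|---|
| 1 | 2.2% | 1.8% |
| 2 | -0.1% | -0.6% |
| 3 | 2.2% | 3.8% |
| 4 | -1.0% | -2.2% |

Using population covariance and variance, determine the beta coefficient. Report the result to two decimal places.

0.59

r̄p = 0.8250%,  r̄m = 0.7000%
Cov = Σ(rp − r̄p)(rm − r̄m) / 4 = 3.0675
Var(rm) = Σ(rm − r̄m)² / 4 = 5.2300
β = Cov / Var = 3.0675 / 5.2300 = 0.5865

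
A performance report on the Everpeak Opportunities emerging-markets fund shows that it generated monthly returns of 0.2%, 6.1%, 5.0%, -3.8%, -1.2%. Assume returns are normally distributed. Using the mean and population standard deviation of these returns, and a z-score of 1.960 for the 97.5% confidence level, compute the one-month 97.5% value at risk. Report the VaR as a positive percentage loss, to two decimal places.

r̄ = (0.2 + 6.1 + 5 − 3.8 − 1.2) / 5 = 6.30 / 5 = 1.2600%
Population std dev = √[70.1920 / 5] = 3.7468%
VaR = −(r̄ − z·σ) = −(1.2600 − 1.960 × 3.7468) = −(-6.0837) = 6.0837%

6.08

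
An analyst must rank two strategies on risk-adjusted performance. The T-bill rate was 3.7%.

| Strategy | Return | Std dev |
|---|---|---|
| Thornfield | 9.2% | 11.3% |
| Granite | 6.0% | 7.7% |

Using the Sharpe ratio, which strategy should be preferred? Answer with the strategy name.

Thornfield

Thornfield: Sharpe ratio = (9.2% − 3.7%) / 11.3% = 0.487
Granite: Sharpe ratio = (6.0% − 3.7%) / 7.7% = 0.299
Highest: Thornfield (0.487).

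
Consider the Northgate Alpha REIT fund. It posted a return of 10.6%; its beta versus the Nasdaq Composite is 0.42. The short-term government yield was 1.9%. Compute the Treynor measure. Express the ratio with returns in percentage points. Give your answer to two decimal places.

20.71

Treynor = (Rp − Rf) / β = (10.6% − 1.9%) / 0.42 = 8.70 / 0.42 = 20.7143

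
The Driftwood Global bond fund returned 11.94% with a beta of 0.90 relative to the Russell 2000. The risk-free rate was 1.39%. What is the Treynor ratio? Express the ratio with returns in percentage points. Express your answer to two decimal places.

11.72

Treynor = (Rp − Rf) / β = (11.94% − 1.39%) / 0.90 = 10.55 / 0.90 = 11.7222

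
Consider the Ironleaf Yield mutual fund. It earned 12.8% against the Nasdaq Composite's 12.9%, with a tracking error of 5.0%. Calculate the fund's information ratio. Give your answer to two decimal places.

IR = (Rp − Rb) / TE = (12.8% − 12.9%) / 5.0% = -0.10% / 5.0% = -0.0200

-0.02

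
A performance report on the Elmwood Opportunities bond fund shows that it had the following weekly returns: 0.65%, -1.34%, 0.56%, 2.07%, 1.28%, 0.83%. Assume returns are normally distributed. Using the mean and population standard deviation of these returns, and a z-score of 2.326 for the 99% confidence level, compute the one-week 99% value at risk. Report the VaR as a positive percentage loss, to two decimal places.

Mean return r̄ = 4.050 / 6 = 0.6750%
Population std dev = √[6.4102 / 6] = 1.0336%
VaR = −(r̄ − z·σ) = −(0.6750 − 2.326 × 1.0336) = −(-1.7292) = 1.7292%

1.73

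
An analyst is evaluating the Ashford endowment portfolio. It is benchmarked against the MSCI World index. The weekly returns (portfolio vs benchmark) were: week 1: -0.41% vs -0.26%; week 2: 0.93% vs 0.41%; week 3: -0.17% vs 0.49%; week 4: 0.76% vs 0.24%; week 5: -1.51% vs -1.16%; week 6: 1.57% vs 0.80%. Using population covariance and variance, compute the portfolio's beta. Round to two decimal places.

1.41

r̄p = 0.1950%,  r̄m = 0.0867%
Cov = Σ(rp − r̄p)(rm − r̄m) / 6 = 0.5822
Var(rm) = Σ(rm − r̄m)² / 6 = 0.4123
β = Cov / Var = 0.5822 / 0.4123 = 1.4121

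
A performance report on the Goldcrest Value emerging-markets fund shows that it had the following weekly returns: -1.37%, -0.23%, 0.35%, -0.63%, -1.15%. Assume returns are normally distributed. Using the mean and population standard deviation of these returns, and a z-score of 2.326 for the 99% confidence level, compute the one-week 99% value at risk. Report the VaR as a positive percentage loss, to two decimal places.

2.05

r̄ = (-1.37 − 0.23 + 0.35 − 0.63 − 1.15) / 5 = -3.030 / 5 = -0.6060%
Population σ = √[Σ(r − r̄)² / 5] = √[1.9355 / 5] = √0.3871 = 0.6222%
VaR = −(r̄ − z·σ) = −(-0.6060 − 2.326 × 0.6222) = −(-2.0532) = 2.0532%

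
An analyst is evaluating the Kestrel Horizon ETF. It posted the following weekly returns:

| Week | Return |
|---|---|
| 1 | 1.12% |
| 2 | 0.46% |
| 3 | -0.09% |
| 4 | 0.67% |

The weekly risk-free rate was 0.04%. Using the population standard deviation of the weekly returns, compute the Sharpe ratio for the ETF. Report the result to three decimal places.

Mean return μ = 2.160 / 4 = 0.5400%
Population std dev = √[0.7566 / 4] = 0.4349%
Sharpe = (μ − rf) / σ = (0.5400 − 0.04) / 0.4349 = 0.5000 / 0.4349 = 1.1497

1.150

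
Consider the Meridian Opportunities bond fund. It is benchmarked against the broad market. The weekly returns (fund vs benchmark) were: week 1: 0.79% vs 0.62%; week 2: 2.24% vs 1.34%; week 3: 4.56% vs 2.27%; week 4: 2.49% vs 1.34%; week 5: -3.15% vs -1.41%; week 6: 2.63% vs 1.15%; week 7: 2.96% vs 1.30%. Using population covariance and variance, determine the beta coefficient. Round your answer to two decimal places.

2.11

r̄p = 1.7886%,  r̄m = 0.9443%
Cov = Σ(rp − r̄p)(rm − r̄m) / 7 = 2.3815
Var(rm) = Σ(rm − r̄m)² / 7 = 1.1268
β = Cov / Var = 2.3815 / 1.1268 = 2.1135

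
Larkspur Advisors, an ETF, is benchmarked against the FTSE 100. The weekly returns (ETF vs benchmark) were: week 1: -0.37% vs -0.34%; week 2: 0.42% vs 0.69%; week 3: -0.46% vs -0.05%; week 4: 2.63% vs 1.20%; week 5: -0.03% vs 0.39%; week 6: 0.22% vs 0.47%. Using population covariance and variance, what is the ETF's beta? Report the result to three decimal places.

1.852

r̄p = 0.4017%,  r̄m = 0.3933%
Cov = Σ(rp − r̄p)(rm − r̄m) / 6 = 0.4564
Var(rm) = Σ(rm − r̄m)² / 6 = 0.2465
β = Cov / Var = 0.4564 / 0.2465 = 1.8515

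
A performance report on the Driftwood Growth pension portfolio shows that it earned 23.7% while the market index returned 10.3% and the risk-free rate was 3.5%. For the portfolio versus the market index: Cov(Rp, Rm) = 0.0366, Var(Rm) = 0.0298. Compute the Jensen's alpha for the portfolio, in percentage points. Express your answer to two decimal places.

11.85

β = Cov / Var = 0.0366 / 0.0298 = 1.2282
E[R] = Rf + β(Rm − Rf) = 3.5% + 1.2282 × (10.3% − 3.5%) = 11.8518%
α = Rp − E[R] = 23.7% − 11.8518% = 11.8482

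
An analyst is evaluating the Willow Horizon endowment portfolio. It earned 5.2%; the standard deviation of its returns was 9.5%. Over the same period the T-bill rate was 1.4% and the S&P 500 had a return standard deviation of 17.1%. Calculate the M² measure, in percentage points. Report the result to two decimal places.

8.24

Sharpe = (Rp − Rf) / σp = (5.2% − 1.4%) / 9.5% = 0.4000
M² = Rf + Sharpe × σm = 1.4% + 0.4000 × 17.1% = 8.2400%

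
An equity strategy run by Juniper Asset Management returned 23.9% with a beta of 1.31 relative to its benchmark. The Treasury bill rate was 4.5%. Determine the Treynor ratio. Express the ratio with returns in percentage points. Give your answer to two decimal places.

Treynor = (Rp − Rf) / β = (23.9% − 4.5%) / 1.31 = 19.40 / 1.31 = 14.8092

14.81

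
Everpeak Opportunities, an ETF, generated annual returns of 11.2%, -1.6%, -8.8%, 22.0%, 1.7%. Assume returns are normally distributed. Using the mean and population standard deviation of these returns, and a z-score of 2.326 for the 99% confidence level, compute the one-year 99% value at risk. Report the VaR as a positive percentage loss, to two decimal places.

μ = (11.2 − 1.6 − 8.8 + 22 + 1.7) / 5 = 24.50 / 5 = 4.9000%
Population std dev = √[572.2800 / 5] = 10.6984%
VaR = −(μ − z·σ) = −(4.9000 − 2.326 × 10.6984) = −(-19.9845) = 19.9845%

19.98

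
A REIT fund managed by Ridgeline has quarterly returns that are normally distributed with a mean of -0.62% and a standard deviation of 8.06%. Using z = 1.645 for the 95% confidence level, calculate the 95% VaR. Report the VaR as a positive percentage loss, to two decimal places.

VaR (as % loss) = −(μ − z·σ) = −(-0.62% − 1.645 × 8.06%) = −(-13.8787%) = 13.8787%

13.88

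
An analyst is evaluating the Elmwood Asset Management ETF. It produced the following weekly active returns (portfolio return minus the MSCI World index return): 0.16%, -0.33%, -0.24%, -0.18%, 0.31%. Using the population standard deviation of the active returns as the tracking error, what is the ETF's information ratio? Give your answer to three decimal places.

-0.227

μ = (0.16 − 0.33 − 0.24 − 0.18 + 0.31) / 5 = -0.280 / 5 = -0.0560%
Σ(r − μ)² = 0.3049; population σ = √(0.3049/5) = 0.2469%
IR = μ / tracking error = -0.0560 / 0.2469 = -0.2268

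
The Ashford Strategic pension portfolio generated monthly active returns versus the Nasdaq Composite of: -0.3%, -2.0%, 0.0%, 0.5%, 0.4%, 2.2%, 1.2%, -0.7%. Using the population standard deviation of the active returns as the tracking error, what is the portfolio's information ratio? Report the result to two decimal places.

r̄ = (-0.3 − 2 + 0 + 0.5 + 0.4 + 2.2 + 1.2 − 0.7) / 8 = 0.1625%
Σ(r − r̄)² = (-0.3 − 0.1625)² + (-2 − 0.1625)² + … = 11.0588
σ = √[11.0588 / 8] = 1.1757%
IR = r̄ / tracking error = 0.1625 / 1.1757 = 0.1382

0.14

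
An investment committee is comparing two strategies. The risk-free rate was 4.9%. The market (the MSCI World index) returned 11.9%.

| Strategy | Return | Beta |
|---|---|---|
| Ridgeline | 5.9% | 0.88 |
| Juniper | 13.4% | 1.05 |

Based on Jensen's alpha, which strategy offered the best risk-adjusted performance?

Ridgeline: α = 5.9% − [4.9% + 0.88 × (11.9% − 4.9%)] = -5.160
Juniper: α = 13.4% − [4.9% + 1.05 × (11.9% − 4.9%)] = 1.150
Highest: Juniper (1.150).

Juniper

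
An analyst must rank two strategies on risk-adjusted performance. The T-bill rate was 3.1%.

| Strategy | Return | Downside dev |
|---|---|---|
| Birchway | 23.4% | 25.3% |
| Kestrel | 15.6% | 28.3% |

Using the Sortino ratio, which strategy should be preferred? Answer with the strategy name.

Birchway: Sortino ratio = (23.4% − 3.1%) / 25.3% = 0.802
Kestrel: Sortino ratio = (15.6% − 3.1%) / 28.3% = 0.442
Highest: Birchway (0.802).

Birchway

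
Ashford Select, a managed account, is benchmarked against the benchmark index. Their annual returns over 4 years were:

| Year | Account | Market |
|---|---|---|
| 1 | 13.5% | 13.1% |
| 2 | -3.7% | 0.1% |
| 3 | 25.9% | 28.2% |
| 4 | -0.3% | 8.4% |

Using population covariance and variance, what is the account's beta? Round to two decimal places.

1.11

r̄p = 8.8500%,  r̄m = 12.4500%
Cov = Σ(rp − r̄p)(rm − r̄m) / 4 = 115.9025
Var(rm) = Σ(rm − r̄m)² / 4 = 104.3525
β = Cov / Var = 115.9025 / 104.3525 = 1.1107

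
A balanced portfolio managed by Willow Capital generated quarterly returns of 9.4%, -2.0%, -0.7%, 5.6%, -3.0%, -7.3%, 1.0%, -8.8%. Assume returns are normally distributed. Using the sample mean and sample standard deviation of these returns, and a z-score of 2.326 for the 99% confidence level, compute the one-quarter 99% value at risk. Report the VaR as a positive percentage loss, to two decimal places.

r̄ = (9.4 − 2 − 0.7 + 5.6 − 3 − 7.3 + 1 − 8.8) / 8 = -0.7250%
Σ(r − r̄)² = 260.7350; sample σ = √(260.7350/7) = 6.1031%
VaR = −(r̄ − z·σ) = −(-0.7250 − 2.326 × 6.1031) = −(-14.9208) = 14.9208%

14.92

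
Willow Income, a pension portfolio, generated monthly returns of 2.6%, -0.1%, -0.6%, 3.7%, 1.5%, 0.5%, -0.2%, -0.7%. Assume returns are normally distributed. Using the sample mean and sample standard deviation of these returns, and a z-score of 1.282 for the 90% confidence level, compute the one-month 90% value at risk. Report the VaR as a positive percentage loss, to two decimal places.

r̄ = (2.6 − 0.1 − 0.6 + 3.7 + 1.5 + 0.5 − 0.2 − 0.7) / 8 = 0.8375%
Σ(r − r̄)² = (2.6 − 0.8375)² + (-0.1 − 0.8375)² + (-0.6 − 0.8375)² + … = 18.2388
sample σ = √(18.2388 / 7) = √2.6055 = 1.6142%
VaR = −(r̄ − z·σ) = −(0.8375 − 1.282 × 1.6142) = −(-1.2319) = 1.2319%

1.23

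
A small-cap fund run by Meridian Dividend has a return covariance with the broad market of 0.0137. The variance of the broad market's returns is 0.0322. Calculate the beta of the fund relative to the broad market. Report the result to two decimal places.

β = Cov(Rp, Rm) / Var(Rm) = 0.0137 / 0.0322 = 0.4255

0.43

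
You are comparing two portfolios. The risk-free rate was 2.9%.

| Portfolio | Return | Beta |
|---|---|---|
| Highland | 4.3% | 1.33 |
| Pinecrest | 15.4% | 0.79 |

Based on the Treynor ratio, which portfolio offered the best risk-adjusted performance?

Pinecrest

Highland: Treynor = (4.3% − 2.9%) / 1.33 = 1.053
Pinecrest: Treynor = (15.4% − 2.9%) / 0.79 = 15.823
Highest: Pinecrest (15.823).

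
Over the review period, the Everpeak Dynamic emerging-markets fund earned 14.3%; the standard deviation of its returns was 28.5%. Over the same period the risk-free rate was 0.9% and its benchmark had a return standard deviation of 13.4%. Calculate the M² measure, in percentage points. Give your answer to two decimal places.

Sharpe = (Rp − Rf) / σp = (14.3% − 0.9%) / 28.5% = 0.4702
M² = Rf + Sharpe × σm = 0.9% + 0.4702 × 13.4% = 7.2007%

7.20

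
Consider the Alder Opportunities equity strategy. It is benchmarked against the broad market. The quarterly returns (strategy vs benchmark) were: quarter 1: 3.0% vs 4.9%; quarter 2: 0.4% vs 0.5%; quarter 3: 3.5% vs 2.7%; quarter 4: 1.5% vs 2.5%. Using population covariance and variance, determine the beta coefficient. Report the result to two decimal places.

0.60

r̄p = 2.1000%,  r̄m = 2.6500%
Cov = Σ(rp − r̄p)(rm − r̄m) / 4 = 1.4600
Var(rm) = Σ(rm − r̄m)² / 4 = 2.4275
β = Cov / Var = 1.4600 / 2.4275 = 0.6014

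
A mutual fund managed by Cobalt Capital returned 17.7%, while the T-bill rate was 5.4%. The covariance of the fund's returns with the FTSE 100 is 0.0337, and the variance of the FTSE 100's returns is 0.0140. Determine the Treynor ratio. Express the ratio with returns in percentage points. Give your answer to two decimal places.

β = Cov / Var = 0.0337 / 0.0140 = 2.4071
Treynor = (Rp − Rf) / β = (17.7% − 5.4%) / 2.4071 = 12.30 / 2.4071 = 5.1099

5.11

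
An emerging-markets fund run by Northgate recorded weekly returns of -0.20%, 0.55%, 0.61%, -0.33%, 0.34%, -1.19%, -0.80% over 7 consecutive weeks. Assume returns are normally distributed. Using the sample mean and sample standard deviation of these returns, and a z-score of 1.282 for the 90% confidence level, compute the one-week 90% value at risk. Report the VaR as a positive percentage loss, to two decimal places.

1.03

r̄ = (-0.2 + 0.55 + 0.61 − 0.33 + 0.34 − 1.19 − 0.8) / 7 = -1.020 / 7 = -0.1457%
Σ(r − r̄)² = (-0.2 − (-0.1457))² + (0.55 − (-0.1457))² + … = 2.8466
σ = √[2.8466 / 6] = 0.6888%
VaR = −(r̄ − z·σ) = −(-0.1457 − 1.282 × 0.6888) = −(-1.0287) = 1.0287%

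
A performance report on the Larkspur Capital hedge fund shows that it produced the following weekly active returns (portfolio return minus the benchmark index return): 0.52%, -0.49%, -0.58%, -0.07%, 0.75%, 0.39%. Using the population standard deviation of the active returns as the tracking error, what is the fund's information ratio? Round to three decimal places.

r̄ = (0.52 − 0.49 − 0.58 − 0.07 + 0.75 + 0.39) / 6 = 0.520 / 6 = 0.0867%
Population σ = √[Σ(r − r̄)² / 6] = √[1.5213 / 6] = √0.2536 = 0.5036%
IR = r̄ / tracking error = 0.0867 / 0.5036 = 0.1722

0.172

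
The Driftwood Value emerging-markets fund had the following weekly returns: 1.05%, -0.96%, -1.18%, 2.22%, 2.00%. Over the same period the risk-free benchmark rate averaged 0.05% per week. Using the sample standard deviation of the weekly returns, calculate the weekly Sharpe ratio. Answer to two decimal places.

Mean return r̄ = 3.130 / 5 = 0.6260%
Σ(r − r̄)² = (1.05 − 0.6260)² + (-0.96 − 0.6260)² + (-1.18 − 0.6260)² + … = 10.3855
sample σ = √(10.3855 / 4) = √2.5964 = 1.6113%
Sharpe = (r̄ − rf) / σ = (0.6260 − 0.05) / 1.6113 = 0.5760 / 1.6113 = 0.3575

0.36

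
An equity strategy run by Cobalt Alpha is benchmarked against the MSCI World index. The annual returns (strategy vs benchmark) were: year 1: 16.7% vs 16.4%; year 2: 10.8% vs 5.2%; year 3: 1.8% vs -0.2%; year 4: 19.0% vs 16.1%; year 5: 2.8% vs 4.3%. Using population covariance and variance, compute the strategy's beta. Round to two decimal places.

0.98

r̄p = 10.2200%,  r̄m = 8.3600%
Cov = Σ(rp − r̄p)(rm − r̄m) / 5 = 44.0848
Var(rm) = Σ(rm − r̄m)² / 5 = 44.8584
β = Cov / Var = 44.0848 / 44.8584 = 0.9828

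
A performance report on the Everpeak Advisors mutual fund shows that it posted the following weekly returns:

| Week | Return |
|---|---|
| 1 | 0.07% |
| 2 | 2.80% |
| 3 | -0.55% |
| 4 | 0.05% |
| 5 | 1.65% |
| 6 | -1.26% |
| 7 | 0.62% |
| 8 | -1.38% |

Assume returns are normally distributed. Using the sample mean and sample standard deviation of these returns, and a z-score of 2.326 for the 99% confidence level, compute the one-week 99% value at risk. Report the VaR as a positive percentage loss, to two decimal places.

3.07

μ = (0.07 + 2.8 − 0.55 + 0.05 + 1.65 − 1.26 + 0.62 − 1.38) / 8 = 0.2500%
Σ(r − μ)² = 14.2488; sample σ = √(14.2488/7) = 1.4267%
VaR = −(μ − z·σ) = −(0.2500 − 2.326 × 1.4267) = −(-3.0685) = 3.0685%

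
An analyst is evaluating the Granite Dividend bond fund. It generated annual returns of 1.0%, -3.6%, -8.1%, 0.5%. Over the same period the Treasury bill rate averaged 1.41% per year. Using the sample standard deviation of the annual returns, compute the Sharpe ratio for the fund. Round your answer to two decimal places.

-0.94

Mean return r̄ = -10.20 / 4 = -2.5500%
Sample σ = √[Σ(r − r̄)² / 3] = √[53.8100 / 3] = √17.9367 = 4.2352%
Sharpe = (r̄ − rf) / σ = (-2.5500 − 1.41) / 4.2352 = -3.9600 / 4.2352 = -0.9350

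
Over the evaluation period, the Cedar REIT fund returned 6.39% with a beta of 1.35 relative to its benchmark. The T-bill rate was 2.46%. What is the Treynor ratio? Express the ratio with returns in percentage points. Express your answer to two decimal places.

2.91

Treynor = (Rp − Rf) / β = (6.39% − 2.46%) / 1.35 = 3.93 / 1.35 = 2.9111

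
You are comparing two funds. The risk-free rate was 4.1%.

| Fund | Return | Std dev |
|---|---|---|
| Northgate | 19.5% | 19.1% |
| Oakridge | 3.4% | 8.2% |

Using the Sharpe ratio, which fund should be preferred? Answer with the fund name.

Northgate

Northgate: Sharpe ratio = (19.5% − 4.1%) / 19.1% = 0.806
Oakridge: Sharpe ratio = (3.4% − 4.1%) / 8.2% = -0.085
Highest: Northgate (0.806).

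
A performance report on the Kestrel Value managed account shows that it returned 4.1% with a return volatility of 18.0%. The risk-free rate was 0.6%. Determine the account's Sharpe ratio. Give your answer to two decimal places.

0.19

Sharpe = (Rp − Rf) / σp = (4.1% − 0.6%) / 18.0% = 3.50% / 18.0% = 0.1944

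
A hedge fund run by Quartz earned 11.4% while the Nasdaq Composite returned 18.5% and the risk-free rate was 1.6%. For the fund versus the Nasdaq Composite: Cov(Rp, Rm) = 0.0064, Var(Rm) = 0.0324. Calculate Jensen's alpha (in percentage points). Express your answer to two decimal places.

β = Cov / Var = 0.0064 / 0.0324 = 0.1975
E[R] = Rf + β(Rm − Rf) = 1.6% + 0.1975 × (18.5% − 1.6%) = 4.9378%
α = Rp − E[R] = 11.4% − 4.9378% = 6.4622

6.46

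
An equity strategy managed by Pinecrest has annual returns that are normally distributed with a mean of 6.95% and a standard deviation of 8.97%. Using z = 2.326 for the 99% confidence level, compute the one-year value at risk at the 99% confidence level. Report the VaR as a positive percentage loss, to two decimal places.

13.91

VaR (as % loss) = −(μ − z·σ) = −(6.95% − 2.326 × 8.97%) = −(-13.91422%) = 13.91422%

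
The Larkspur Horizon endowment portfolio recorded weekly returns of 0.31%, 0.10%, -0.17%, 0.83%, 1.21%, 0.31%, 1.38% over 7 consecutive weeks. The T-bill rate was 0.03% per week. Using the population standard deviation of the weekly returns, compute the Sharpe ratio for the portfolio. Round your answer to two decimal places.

Mean return r̄ = 3.970 / 7 = 0.5671%
Population std dev = √[2.0369 / 7] = 0.5394%
Sharpe = (r̄ − rf) / σ = (0.5671 − 0.03) / 0.5394 = 0.5371 / 0.5394 = 0.9957

1.00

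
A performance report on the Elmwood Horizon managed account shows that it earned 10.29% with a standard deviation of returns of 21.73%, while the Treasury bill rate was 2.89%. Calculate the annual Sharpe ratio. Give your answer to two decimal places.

Sharpe = (Rp − Rf) / σp = (10.29% − 2.89%) / 21.73% = 7.40% / 21.73% = 0.3405

0.34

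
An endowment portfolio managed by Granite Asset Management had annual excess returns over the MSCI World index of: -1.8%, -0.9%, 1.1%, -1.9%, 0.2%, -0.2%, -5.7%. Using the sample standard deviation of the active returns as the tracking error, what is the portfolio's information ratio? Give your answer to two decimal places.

-0.59

Mean return r̄ = -9.20 / 7 = -1.3143%
Σ(r − r̄)² = (-1.8 − (-1.3143))² + (-0.9 − (-1.3143))² + … = 29.3486
sample σ = √(29.3486 / 6) = √4.8914 = 2.2117%
IR = r̄ / tracking error = -1.3143 / 2.2117 = -0.5942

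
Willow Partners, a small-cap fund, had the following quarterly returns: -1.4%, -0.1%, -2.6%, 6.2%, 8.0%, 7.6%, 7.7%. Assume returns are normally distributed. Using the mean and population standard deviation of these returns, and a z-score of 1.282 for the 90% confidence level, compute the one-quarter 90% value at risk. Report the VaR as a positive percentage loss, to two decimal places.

μ = (-1.4 − 0.1 − 2.6 + 6.2 + 8 + 7.6 + 7.7) / 7 = 25.40 / 7 = 3.6286%
Population std dev = √[136.0543 / 7] = 4.4087%
VaR = −(μ − z·σ) = −(3.6286 − 1.282 × 4.4087) = −(-2.0234) = 2.0234%

2.02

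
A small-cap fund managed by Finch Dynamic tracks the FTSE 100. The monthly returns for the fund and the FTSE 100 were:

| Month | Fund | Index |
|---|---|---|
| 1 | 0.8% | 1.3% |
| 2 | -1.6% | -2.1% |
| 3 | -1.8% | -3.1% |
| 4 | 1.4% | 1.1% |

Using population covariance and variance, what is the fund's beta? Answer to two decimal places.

0.71

r̄p = -0.3000%,  r̄m = -0.7000%
Cov = Σ(rp − r̄p)(rm − r̄m) / 4 = 2.6700
Var(rm) = Σ(rm − r̄m)² / 4 = 3.7400
β = Cov / Var = 2.6700 / 3.7400 = 0.7139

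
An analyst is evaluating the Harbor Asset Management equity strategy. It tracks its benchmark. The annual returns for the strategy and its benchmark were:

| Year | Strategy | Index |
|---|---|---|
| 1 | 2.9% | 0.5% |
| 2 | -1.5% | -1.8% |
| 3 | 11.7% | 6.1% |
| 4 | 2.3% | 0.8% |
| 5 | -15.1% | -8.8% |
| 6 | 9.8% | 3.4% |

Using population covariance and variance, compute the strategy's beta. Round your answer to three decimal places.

r̄p = 1.6833%,  r̄m = 0.0333%
Cov = Σ(rp − r̄p)(rm − r̄m) / 6 = 40.5372
Var(rm) = Σ(rm − r̄m)² / 6 = 21.7222
β = Cov / Var = 40.5372 / 21.7222 = 1.8662

1.866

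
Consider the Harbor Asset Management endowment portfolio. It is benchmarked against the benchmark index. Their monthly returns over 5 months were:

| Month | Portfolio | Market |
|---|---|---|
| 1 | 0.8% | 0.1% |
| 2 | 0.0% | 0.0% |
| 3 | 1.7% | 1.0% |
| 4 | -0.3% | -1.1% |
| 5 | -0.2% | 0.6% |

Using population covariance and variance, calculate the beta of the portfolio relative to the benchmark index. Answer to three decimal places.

0.698

r̄p = 0.4000%,  r̄m = 0.1200%
Cov = Σ(rp − r̄p)(rm − r̄m) / 5 = 0.3500
Var(rm) = Σ(rm − r̄m)² / 5 = 0.5016
β = Cov / Var = 0.3500 / 0.5016 = 0.6978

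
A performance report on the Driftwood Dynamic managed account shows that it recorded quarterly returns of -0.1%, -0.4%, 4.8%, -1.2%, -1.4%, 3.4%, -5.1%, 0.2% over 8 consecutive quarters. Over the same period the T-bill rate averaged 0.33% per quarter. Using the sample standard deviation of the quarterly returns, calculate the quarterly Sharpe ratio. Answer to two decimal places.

-0.10

r̄ = (-0.1 − 0.4 + 4.8 − 1.2 − 1.4 + 3.4 − 5.1 + 0.2) / 8 = 0.0250%
Sample std dev = √[64.2150 / 7] = 3.0288%
Sharpe = (r̄ − rf) / σ = (0.0250 − 0.33) / 3.0288 = -0.3050 / 3.0288 = -0.1007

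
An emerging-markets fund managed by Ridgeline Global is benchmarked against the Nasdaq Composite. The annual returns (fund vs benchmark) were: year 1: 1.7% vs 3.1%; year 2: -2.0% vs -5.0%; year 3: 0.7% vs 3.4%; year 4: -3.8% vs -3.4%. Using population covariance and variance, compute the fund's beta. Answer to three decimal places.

r̄p = -0.8500%,  r̄m = -0.4750%
Cov = Σ(rp − r̄p)(rm − r̄m) / 4 = 7.2388
Var(rm) = Σ(rm − r̄m)² / 4 = 14.2069
β = Cov / Var = 7.2388 / 14.2069 = 0.5095

0.510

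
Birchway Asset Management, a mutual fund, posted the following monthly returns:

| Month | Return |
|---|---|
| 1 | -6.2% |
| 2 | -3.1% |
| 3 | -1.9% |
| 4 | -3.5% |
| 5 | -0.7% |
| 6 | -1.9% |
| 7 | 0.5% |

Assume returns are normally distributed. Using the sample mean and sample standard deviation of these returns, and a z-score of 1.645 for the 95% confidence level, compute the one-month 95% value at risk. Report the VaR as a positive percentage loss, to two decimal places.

r̄ = (-6.2 − 3.1 − 1.9 − 3.5 − 0.7 − 1.9 + 0.5) / 7 = -16.80 / 7 = -2.4000%
Σ(r − r̄)² = (-6.2 − (-2.4000))² + (-3.1 − (-2.4000))² + … = 27.9400
sample σ = √(27.9400 / 6) = √4.6567 = 2.1579%
VaR = −(r̄ − z·σ) = −(-2.4000 − 1.645 × 2.1579) = −(-5.9497) = 5.9497%

5.95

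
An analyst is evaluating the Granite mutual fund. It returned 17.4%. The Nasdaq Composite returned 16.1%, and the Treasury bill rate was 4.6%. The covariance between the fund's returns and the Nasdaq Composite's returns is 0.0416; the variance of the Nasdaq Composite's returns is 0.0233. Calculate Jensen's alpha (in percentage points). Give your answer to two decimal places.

-7.73

β = Cov / Var = 0.0416 / 0.0233 = 1.7854
E[R] = Rf + β(Rm − Rf) = 4.6% + 1.7854 × (16.1% − 4.6%) = 25.1321%
α = Rp − E[R] = 17.4% − 25.1321% = -7.7321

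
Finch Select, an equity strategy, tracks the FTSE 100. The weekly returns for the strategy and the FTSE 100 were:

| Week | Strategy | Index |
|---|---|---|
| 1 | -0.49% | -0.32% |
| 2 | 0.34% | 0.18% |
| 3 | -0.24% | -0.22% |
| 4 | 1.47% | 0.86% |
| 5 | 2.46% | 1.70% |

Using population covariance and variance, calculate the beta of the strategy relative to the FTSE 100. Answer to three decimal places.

r̄p = 0.7080%,  r̄m = 0.4400%
Cov = Σ(rp − r̄p)(rm − r̄m) / 5 = 0.8319
Var(rm) = Σ(rm − r̄m)² / 5 = 0.5690
β = Cov / Var = 0.8319 / 0.5690 = 1.4620

1.462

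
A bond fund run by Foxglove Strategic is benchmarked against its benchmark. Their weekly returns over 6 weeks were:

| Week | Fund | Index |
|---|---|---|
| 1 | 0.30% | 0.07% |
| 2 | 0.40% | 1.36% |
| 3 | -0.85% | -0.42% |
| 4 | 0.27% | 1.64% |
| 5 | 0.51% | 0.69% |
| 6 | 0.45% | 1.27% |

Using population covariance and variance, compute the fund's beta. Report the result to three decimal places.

r̄p = 0.1800%,  r̄m = 0.7683%
Cov = Σ(rp − r̄p)(rm − r̄m) / 6 = 0.2431
Var(rm) = Σ(rm − r̄m)² / 6 = 0.5446
β = Cov / Var = 0.2431 / 0.5446 = 0.4464

0.446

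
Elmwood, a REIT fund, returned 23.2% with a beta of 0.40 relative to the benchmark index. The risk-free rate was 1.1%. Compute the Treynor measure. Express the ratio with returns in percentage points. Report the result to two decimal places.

55.25

Treynor = (Rp − Rf) / β = (23.2% − 1.1%) / 0.40 = 22.10 / 0.40 = 55.2500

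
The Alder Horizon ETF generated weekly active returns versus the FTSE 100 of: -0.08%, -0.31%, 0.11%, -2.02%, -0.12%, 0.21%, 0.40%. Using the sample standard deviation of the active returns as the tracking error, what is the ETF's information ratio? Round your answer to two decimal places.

r̄ = (-0.08 − 0.31 + 0.11 − 2.02 − 0.12 + 0.21 + 0.4) / 7 = -0.2586%
Sample std dev = √[3.9455 / 6] = 0.8109%
IR = r̄ / tracking error = -0.2586 / 0.8109 = -0.3189

-0.32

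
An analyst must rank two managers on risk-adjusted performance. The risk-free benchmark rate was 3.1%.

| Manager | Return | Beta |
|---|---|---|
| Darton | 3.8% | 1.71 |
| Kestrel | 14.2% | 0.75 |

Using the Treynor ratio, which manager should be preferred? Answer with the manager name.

Kestrel

Darton: Treynor = (3.8% − 3.1%) / 1.71 = 0.409
Kestrel: Treynor = (14.2% − 3.1%) / 0.75 = 14.800
Highest: Kestrel (14.800).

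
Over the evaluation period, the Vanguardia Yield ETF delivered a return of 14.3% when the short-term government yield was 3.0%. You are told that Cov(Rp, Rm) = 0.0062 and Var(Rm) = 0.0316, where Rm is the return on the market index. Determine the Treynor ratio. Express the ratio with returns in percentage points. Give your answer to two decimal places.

β = Cov / Var = 0.0062 / 0.0316 = 0.1962
Treynor = (Rp − Rf) / β = (14.3% − 3.0%) / 0.1962 = 11.30 / 0.1962 = 57.5943

57.59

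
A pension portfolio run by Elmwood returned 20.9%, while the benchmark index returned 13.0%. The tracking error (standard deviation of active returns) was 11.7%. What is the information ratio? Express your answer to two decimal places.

IR = (Rp − Rb) / TE = (20.9% − 13.0%) / 11.7% = 7.90% / 11.7% = 0.6752

0.68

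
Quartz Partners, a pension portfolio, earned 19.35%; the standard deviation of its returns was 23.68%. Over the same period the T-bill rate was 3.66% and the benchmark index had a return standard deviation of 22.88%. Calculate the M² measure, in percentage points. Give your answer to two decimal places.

18.82

Sharpe = (Rp − Rf) / σp = (19.35% − 3.66%) / 23.68% = 0.6626
M² = Rf + Sharpe × σm = 3.66% + 0.6626 × 22.88% = 18.8203%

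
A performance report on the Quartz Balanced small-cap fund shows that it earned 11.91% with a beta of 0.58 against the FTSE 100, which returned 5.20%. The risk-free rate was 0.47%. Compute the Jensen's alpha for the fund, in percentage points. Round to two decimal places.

8.70

CAPM expected return = Rf + β(Rm − Rf) = 0.47% + 0.58 × (5.20% − 0.47%) = 0.47 + 0.58 × 4.73 = 3.2134%
Jensen's α = Rp − E[R] = 11.91% − 3.2134% = 8.6966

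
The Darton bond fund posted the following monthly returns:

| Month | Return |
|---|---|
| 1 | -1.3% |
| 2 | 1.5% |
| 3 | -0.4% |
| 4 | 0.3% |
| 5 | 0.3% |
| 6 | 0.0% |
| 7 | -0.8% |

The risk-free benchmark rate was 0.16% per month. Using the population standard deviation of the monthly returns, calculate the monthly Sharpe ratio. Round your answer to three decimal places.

r̄ = (-1.3 + 1.5 − 0.4 + 0.3 + 0.3 + 0 − 0.8) / 7 = -0.40 / 7 = -0.0571%
Σ(r − r̄)² = (-1.3 − (-0.0571))² + (1.5 − (-0.0571))² + … = 4.8971
σ = √[4.8971 / 7] = 0.8364%
Sharpe = (r̄ − rf) / σ = (-0.0571 − 0.16) / 0.8364 = -0.2171 / 0.8364 = -0.2596

-0.260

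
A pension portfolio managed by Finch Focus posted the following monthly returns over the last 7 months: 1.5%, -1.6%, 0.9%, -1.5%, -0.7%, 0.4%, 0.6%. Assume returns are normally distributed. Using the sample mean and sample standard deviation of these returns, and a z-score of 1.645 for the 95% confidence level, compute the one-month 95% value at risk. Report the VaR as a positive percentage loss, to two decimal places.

r̄ = (1.5 − 1.6 + 0.9 − 1.5 − 0.7 + 0.4 + 0.6) / 7 = -0.0571%
Σ(r − r̄)² = 8.8571; sample σ = √(8.8571/6) = 1.2150%
VaR = −(r̄ − z·σ) = −(-0.0571 − 1.645 × 1.2150) = −(-2.0558) = 2.0558%

2.06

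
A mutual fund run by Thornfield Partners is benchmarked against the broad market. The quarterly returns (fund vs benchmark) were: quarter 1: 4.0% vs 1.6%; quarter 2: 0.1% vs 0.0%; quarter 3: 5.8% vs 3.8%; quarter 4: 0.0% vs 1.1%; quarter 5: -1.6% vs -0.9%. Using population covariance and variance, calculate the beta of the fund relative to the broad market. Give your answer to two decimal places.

r̄p = 1.6600%,  r̄m = 1.1200%
Cov = Σ(rp − r̄p)(rm − r̄m) / 5 = 4.1168
Var(rm) = Σ(rm − r̄m)² / 5 = 2.5496
β = Cov / Var = 4.1168 / 2.5496 = 1.6147

1.61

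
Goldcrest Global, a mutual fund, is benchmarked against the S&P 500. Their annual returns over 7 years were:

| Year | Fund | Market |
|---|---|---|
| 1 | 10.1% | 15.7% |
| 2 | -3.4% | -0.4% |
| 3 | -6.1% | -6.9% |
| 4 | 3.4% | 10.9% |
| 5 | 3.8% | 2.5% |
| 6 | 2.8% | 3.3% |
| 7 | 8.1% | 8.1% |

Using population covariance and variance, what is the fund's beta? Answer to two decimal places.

0.69

r̄p = 2.6714%,  r̄m = 4.7429%
Cov = Σ(rp − r̄p)(rm − r̄m) / 7 = 33.5341
Var(rm) = Σ(rm − r̄m)² / 7 = 48.3367
β = Cov / Var = 33.5341 / 48.3367 = 0.6938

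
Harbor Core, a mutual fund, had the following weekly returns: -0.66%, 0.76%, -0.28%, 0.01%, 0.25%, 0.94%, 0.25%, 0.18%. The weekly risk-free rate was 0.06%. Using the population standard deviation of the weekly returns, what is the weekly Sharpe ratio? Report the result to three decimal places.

0.251

r̄ = (-0.66 + 0.76 − 0.28 + 0.01 + 0.25 + 0.94 + 0.25 + 0.18) / 8 = 1.450 / 8 = 0.1813%
Σ(r − r̄)² = (-0.66 − 0.1813)² + (0.76 − 0.1813)² + (-0.28 − 0.1813)² + … = 1.8699
population σ = √(1.8699 / 8) = √0.2337 = 0.4834%
Sharpe = (r̄ − rf) / σ = (0.1813 − 0.06) / 0.4834 = 0.1213 / 0.4834 = 0.2509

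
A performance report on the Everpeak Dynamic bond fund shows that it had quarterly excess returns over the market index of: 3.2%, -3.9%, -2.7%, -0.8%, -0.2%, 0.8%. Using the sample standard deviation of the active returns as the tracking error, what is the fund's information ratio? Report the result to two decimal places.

-0.24

μ = (3.2 − 3.9 − 2.7 − 0.8 − 0.2 + 0.8) / 6 = -3.60 / 6 = -0.6000%
Σ(r − μ)² = (3.2 − (-0.6000))² + (-3.9 − (-0.6000))² + (-2.7 − (-0.6000))² + … = 31.9000
sample σ = √(31.9000 / 5) = √6.3800 = 2.5259%
IR = μ / tracking error = -0.6000 / 2.5259 = -0.2375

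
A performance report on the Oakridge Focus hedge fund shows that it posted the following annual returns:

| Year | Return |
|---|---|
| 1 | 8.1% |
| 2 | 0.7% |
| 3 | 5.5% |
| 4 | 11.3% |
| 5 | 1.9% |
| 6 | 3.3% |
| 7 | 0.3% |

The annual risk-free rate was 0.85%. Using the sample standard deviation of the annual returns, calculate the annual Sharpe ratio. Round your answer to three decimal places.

0.878

μ = (8.1 + 0.7 + 5.5 + 11.3 + 1.9 + 3.3 + 0.3) / 7 = 4.4429%
Σ(r − μ)² = 100.4571; sample σ = √(100.4571/6) = 4.0918%
Sharpe = (μ − rf) / σ = (4.4429 − 0.85) / 4.0918 = 3.5929 / 4.0918 = 0.8781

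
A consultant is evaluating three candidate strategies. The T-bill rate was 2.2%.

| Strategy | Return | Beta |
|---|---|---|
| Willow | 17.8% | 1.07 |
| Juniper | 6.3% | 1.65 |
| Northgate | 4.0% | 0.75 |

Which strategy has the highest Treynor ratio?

Willow: Treynor = (17.8% − 2.2%) / 1.07 = 14.579
Juniper: Treynor = (6.3% − 2.2%) / 1.65 = 2.485
Northgate: Treynor = (4.0% − 2.2%) / 0.75 = 2.400
Highest: Willow (14.579).

Willow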